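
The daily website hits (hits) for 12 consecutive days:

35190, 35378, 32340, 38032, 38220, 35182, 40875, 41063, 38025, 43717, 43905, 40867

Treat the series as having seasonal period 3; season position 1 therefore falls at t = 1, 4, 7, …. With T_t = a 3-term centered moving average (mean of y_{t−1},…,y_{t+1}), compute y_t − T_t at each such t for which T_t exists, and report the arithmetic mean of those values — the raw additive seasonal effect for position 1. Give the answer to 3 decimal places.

Season position 1 occurs at t = 4, 7, 10 (where T_t is defined).
t=4: T_4 = 36197.33333; y_4 − T_4 = 38032 − 36197.33333 = 1834.66667
t=7: T_7 = 39040.00000; y_7 − T_7 = 40875 − 39040.00000 = 1835.00000
t=10: T_10 = 41882.33333; y_10 − T_10 = 43717 − 41882.33333 = 1834.66667
Mean deviation: (1834.66667 + 1835.00000 + 1834.66667) / 3 = 1834.778

1834.778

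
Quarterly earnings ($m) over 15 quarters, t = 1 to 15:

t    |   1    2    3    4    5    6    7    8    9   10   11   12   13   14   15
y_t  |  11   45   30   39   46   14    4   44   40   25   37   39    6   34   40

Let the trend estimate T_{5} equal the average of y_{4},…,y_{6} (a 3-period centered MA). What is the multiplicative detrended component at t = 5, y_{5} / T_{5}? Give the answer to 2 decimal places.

1.39

Trend T_5 = (39 + 46 + 14) / 3 = 99/3 = 33.0000
Ratio to trend: 46 / 33.0000 = 1.39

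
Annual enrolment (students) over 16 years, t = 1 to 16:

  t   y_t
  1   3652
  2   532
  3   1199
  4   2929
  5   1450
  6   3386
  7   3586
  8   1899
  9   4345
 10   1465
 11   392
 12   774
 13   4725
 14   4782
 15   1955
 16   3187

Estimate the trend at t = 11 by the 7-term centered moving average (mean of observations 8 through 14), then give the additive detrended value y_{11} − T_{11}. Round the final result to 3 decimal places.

-2234.000

Trend T_11 = (1899 + 4345 + 1465 + 392 + 774 + 4725 + 4782) / 7 = 18382/7 = 2626.00000
Detrended value: 392 − 2626.00000 = -2234.000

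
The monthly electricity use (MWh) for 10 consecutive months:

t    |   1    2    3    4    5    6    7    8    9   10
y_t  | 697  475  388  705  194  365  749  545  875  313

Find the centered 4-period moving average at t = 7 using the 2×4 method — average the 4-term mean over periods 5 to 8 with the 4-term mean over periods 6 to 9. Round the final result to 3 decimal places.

Sum over 5–8: 194 + 365 + 749 + 545 = 1853
Sum over 6–9: 365 + 749 + 545 + 875 = 2534
CMA at t=7 = (1853 + 2534) / (2·4) = 4387 / 8 = 548.375

548.375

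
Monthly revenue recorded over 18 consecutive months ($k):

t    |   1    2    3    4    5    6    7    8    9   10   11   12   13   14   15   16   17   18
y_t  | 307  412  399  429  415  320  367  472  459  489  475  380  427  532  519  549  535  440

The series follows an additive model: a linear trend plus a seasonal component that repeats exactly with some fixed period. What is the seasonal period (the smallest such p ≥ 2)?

First differences y_{t+1} − y_t: 105, -13, 30, -14, -95, 47, 105, -13, 30, -14, -95, 47, 105, -13, …
The difference pattern repeats every 6 terms and not for any smaller step, so p = 6.

6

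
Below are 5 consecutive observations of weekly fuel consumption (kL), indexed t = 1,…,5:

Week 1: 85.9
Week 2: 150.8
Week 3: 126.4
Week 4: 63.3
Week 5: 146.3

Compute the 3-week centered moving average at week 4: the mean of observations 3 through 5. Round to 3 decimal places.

Sum of periods 3–5: 126.4 + 63.3 + 146.3 = 336.0
Divide by 3: 336.0 / 3 = 112.000

112.000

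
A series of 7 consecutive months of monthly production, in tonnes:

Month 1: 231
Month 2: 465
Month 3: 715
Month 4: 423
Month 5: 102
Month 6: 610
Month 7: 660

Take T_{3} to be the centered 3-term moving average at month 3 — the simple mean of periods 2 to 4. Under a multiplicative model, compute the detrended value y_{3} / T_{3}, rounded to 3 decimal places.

1.338

Trend T_3 = (465 + 715 + 423) / 3 = 1603/3 = 534.33333
Ratio to trend: 715 / 534.33333 = 1.338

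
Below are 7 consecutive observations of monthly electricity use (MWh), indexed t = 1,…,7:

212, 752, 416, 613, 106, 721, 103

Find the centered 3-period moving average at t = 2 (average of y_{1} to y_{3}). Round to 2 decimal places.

460.00

Sum of periods 1–3: 212 + 752 + 416 = 1380
Divide by 3: 1380 / 3 = 460.00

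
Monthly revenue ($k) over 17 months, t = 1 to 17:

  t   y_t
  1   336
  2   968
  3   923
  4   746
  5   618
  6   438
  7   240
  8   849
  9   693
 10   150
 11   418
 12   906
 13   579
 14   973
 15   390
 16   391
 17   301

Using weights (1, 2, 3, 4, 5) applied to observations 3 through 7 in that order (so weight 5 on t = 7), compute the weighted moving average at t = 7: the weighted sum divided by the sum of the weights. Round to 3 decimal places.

Weighted sum: 1·923 + 2·746 + 3·618 + 4·438 + 5·240 = 923 + 1492 + 1854 + 1752 + 1200 = 7221
Weight total: 1 + 2 + 3 + 4 + 5 = 15
WMA = 7221 / 15 = 481.400

481.400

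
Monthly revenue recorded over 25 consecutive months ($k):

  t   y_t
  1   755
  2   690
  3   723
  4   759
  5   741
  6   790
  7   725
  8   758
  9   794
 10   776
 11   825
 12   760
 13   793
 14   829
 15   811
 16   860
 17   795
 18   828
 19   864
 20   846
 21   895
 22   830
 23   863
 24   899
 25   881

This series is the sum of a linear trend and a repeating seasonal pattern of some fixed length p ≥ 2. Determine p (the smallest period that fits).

5

First differences y_{t+1} − y_t: -65, 33, 36, -18, 49, -65, 33, 36, -18, 49, -65, 33, …
The difference pattern repeats every 5 terms and not for any smaller step, so p = 5.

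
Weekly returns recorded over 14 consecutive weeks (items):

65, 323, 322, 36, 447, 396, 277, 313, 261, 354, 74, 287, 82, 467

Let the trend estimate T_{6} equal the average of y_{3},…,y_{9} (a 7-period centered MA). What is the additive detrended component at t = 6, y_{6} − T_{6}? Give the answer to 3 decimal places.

Trend T_6 = (322 + 36 + 447 + 396 + 277 + 313 + 261) / 7 = 2052/7 = 293.14286
Detrended value: 396 − 293.14286 = 102.857

102.857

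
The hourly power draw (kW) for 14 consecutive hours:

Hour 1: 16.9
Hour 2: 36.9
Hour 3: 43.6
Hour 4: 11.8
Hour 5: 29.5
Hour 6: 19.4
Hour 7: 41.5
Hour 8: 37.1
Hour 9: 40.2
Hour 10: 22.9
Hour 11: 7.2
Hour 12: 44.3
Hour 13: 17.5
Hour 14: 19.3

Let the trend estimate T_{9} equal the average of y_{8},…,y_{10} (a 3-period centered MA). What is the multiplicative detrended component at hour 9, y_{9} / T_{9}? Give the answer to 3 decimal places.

Trend T_9 = (37.1 + 40.2 + 22.9) / 3 = 100.2/3 = 33.40000
Ratio to trend: 40.2 / 33.40000 = 1.204

1.204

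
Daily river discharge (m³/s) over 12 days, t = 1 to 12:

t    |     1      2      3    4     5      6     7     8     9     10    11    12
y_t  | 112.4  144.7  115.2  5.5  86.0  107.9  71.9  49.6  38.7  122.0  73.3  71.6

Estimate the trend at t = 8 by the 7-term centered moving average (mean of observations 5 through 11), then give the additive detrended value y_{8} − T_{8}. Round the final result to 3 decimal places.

Trend T_8 = (86.0 + 107.9 + 71.9 + 49.6 + 38.7 + 122.0 + 73.3) / 7 = 549.4/7 = 78.48571
Detrended value: 49.6 − 78.48571 = -28.886

-28.886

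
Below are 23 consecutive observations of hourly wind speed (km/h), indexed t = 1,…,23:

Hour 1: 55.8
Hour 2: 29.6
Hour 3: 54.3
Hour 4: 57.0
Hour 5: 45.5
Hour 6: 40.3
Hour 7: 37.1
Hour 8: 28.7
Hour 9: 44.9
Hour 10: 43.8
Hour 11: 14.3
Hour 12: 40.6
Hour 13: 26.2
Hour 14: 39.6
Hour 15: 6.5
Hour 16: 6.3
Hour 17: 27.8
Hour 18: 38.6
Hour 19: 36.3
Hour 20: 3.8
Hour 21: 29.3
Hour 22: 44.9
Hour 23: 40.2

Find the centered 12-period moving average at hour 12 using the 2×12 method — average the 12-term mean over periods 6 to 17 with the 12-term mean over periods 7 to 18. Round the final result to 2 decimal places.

Sum over 6–17: 40.3 + 37.1 + 28.7 + 44.9 + 43.8 + 14.3 + 40.6 + 26.2 + 39.6 + 6.5 + 6.3 + 27.8 = 356.1
Sum over 7–18: 37.1 + 28.7 + 44.9 + 43.8 + 14.3 + 40.6 + 26.2 + 39.6 + 6.5 + 6.3 + 27.8 + 38.6 = 354.4
CMA at t=12 = (356.1 + 354.4) / (2·12) = 710.5 / 24 = 29.60

29.60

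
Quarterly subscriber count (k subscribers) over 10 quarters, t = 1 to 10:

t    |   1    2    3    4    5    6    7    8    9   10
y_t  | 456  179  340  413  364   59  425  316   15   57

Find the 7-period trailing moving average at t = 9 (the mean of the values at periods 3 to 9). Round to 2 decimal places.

Sum of periods 3–9: 340 + 413 + 364 + 59 + 425 + 316 + 15 = 1932
Divide by 7: 1932 / 7 = 276.00

276.00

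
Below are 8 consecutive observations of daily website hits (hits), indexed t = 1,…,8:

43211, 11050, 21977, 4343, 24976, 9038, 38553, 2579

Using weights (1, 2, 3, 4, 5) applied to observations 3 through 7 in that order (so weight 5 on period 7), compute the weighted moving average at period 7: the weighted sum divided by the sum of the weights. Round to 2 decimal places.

Weighted sum: 1·21977 + 2·4343 + 3·24976 + 4·9038 + 5·38553 = 21977 + 8686 + 74928 + 36152 + 192765 = 334508
Weight total: 1 + 2 + 3 + 4 + 5 = 15
WMA = 334508 / 15 = 22300.53

22300.53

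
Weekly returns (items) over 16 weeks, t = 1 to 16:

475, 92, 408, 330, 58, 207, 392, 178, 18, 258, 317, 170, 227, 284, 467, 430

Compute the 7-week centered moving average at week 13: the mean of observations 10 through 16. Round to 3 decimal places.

Sum of periods 10–16: 258 + 317 + 170 + 227 + 284 + 467 + 430 = 2153
Divide by 7: 2153 / 7 = 307.571

307.571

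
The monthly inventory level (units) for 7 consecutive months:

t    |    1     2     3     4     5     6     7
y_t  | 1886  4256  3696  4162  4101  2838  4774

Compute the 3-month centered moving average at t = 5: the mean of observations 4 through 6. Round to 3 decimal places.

3700.333

Sum of periods 4–6: 4162 + 4101 + 2838 = 11101
Divide by 3: 11101 / 3 = 3700.333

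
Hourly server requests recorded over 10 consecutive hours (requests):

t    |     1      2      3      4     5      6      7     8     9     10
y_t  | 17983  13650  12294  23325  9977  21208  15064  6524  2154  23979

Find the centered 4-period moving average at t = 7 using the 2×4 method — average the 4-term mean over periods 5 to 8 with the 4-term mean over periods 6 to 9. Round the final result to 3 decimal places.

12215.375

Sum over 5–8: 9977 + 21208 + 15064 + 6524 = 52773
Sum over 6–9: 21208 + 15064 + 6524 + 2154 = 44950
CMA at t=7 = (52773 + 44950) / (2·4) = 97723 / 8 = 12215.375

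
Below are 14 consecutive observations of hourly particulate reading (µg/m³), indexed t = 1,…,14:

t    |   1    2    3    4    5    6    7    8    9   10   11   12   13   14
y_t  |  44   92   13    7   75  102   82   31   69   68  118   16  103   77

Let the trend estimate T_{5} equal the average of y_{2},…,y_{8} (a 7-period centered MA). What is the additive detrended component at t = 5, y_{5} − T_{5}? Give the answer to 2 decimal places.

17.57

Trend T_5 = (92 + 13 + 7 + 75 + 102 + 82 + 31) / 7 = 402/7 = 57.4286
Detrended value: 75 − 57.4286 = 17.57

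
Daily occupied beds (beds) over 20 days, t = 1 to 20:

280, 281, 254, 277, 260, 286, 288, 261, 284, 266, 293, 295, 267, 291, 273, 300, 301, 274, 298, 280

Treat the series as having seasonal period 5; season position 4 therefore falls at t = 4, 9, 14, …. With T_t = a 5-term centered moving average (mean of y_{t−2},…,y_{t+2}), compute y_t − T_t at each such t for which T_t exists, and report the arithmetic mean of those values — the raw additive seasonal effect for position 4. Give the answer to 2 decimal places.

Season position 4 occurs at t = 4, 9, 14 (where T_t is defined).
t=4: T_4 = 271.6000; y_4 − T_4 = 277 − 271.6000 = 5.4000
t=9: T_9 = 278.4000; y_9 − T_9 = 284 − 278.4000 = 5.6000
t=14: T_14 = 285.2000; y_14 − T_14 = 291 − 285.2000 = 5.8000
Mean deviation: (5.4000 + 5.6000 + 5.8000) / 3 = 5.60

5.60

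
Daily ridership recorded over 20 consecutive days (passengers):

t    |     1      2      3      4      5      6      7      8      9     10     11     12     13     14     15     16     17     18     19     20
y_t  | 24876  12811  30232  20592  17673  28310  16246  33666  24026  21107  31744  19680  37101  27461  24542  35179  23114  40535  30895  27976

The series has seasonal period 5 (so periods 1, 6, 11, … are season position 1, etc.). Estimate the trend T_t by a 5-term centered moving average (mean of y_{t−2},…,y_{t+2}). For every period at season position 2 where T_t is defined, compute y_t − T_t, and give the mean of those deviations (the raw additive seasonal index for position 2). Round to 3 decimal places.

Season position 2 occurs at t = 7, 12, 17 (where T_t is defined).
t=7: T_7 = 23984.20000; y_7 − T_7 = 16246 − 23984.20000 = -7738.20000
t=12: T_12 = 27418.60000; y_12 − T_12 = 19680 − 27418.60000 = -7738.60000
t=17: T_17 = 30853.00000; y_17 − T_17 = 23114 − 30853.00000 = -7739.00000
Mean deviation: (-7738.20000 + -7738.60000 + -7739.00000) / 3 = -7738.600

-7738.600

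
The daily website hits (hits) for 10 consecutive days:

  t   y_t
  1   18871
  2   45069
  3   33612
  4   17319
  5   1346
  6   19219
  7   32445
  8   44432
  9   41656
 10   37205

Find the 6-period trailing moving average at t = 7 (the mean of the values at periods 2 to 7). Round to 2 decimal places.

24835.00

Sum of periods 2–7: 45069 + 33612 + 17319 + 1346 + 19219 + 32445 = 149010
Divide by 6: 149010 / 6 = 24835.00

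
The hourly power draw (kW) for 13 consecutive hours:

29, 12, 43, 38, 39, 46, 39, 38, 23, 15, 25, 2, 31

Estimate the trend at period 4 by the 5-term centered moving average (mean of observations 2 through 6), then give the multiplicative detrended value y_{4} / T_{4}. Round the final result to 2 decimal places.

1.07

Trend T_4 = (12 + 43 + 38 + 39 + 46) / 5 = 178/5 = 35.6000
Ratio to trend: 38 / 35.6000 = 1.07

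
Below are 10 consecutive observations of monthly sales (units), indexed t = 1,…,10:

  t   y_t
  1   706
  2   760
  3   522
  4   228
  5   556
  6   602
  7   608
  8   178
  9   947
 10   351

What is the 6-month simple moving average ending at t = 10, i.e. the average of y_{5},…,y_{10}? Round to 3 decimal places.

540.333

Sum of periods 5–10: 556 + 602 + 608 + 178 + 947 + 351 = 3242
Divide by 6: 3242 / 6 = 540.333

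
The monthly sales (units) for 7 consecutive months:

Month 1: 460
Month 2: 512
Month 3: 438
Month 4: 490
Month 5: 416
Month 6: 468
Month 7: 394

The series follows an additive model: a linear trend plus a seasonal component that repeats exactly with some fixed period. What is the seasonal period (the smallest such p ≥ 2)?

First differences y_{t+1} − y_t: 52, -74, 52, -74, 52, -74, …
The difference pattern repeats every 2 terms and not for any smaller step, so p = 2.

2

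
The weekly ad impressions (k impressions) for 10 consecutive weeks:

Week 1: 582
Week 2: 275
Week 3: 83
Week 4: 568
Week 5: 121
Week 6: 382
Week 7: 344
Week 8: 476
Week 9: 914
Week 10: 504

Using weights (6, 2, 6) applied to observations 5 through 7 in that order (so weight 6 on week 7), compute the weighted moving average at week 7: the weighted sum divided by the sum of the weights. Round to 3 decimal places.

253.857

Weighted sum: 6·121 + 2·382 + 6·344 = 726 + 764 + 2064 = 3554
Weight total: 6 + 2 + 6 = 14
WMA = 3554 / 14 = 253.857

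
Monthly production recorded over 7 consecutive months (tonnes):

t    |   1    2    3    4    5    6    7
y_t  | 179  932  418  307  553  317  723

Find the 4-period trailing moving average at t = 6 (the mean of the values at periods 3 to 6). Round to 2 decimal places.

Sum of periods 3–6: 418 + 307 + 553 + 317 = 1595
Divide by 4: 1595 / 4 = 398.75

398.75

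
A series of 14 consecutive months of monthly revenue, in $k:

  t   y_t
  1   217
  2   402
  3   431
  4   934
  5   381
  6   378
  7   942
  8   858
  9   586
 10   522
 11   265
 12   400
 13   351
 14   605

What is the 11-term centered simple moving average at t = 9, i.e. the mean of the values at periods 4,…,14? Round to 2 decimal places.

Sum of periods 4–14: 934 + 381 + 378 + 942 + 858 + 586 + 522 + 265 + 400 + 351 + 605 = 6222
Divide by 11: 6222 / 11 = 565.64

565.64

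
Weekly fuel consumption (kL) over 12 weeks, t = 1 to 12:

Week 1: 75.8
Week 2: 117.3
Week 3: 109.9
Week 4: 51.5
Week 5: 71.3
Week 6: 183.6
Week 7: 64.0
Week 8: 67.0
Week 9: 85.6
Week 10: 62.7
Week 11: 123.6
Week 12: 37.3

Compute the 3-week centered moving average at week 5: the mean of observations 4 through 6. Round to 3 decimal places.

102.133

Sum of periods 4–6: 51.5 + 71.3 + 183.6 = 306.4
Divide by 3: 306.4 / 3 = 102.133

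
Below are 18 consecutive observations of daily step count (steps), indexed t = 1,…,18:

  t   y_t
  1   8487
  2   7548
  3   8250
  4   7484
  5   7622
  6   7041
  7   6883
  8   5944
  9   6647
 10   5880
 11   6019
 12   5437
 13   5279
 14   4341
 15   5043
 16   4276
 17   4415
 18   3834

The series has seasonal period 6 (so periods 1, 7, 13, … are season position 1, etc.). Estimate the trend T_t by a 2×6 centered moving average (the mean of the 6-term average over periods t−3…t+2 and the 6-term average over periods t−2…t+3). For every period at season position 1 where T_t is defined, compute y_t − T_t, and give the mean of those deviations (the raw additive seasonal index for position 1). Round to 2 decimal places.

Season position 1 occurs at t = 7, 13 (where T_t is defined).
t=7: T_7 = 6803.1667; y_7 − T_7 = 6883 − 6803.1667 = 79.8333
t=13: T_13 = 5199.5000; y_13 − T_13 = 5279 − 5199.5000 = 79.5000
Mean deviation: (79.8333 + 79.5000) / 2 = 79.67

79.67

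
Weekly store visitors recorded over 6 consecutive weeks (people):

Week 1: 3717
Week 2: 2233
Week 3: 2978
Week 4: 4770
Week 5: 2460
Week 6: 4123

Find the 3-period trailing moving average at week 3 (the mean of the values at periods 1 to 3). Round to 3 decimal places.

2976.000

Sum of periods 1–3: 3717 + 2233 + 2978 = 8928
Divide by 3: 8928 / 3 = 2976.000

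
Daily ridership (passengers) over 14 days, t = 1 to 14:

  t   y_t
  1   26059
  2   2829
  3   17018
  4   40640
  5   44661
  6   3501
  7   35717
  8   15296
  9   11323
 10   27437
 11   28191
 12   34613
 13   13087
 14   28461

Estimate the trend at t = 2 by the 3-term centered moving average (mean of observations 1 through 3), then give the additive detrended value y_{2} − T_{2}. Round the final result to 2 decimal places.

Trend T_2 = (26059 + 2829 + 17018) / 3 = 45906/3 = 15302.0000
Detrended value: 2829 − 15302.0000 = -12473.00

-12473.00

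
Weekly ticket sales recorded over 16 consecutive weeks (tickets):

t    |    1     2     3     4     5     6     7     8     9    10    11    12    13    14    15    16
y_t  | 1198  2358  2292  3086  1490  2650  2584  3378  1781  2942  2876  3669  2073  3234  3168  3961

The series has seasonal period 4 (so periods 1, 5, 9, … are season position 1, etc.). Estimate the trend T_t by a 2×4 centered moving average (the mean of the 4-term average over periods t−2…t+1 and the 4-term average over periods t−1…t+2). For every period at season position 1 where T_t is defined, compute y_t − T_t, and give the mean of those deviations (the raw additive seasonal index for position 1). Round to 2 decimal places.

-926.42

Season position 1 occurs at t = 5, 9, 13 (where T_t is defined).
t=5: T_5 = 2416.0000; y_5 − T_5 = 1490 − 2416.0000 = -926.0000
t=9: T_9 = 2707.7500; y_9 − T_9 = 1781 − 2707.7500 = -926.7500
t=13: T_13 = 2999.5000; y_13 − T_13 = 2073 − 2999.5000 = -926.5000
Mean deviation: (-926.0000 + -926.7500 + -926.5000) / 3 = -926.42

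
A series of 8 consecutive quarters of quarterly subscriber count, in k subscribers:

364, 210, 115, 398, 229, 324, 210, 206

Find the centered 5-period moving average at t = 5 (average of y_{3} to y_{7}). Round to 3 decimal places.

Sum of periods 3–7: 115 + 398 + 229 + 324 + 210 = 1276
Divide by 5: 1276 / 5 = 255.200

255.200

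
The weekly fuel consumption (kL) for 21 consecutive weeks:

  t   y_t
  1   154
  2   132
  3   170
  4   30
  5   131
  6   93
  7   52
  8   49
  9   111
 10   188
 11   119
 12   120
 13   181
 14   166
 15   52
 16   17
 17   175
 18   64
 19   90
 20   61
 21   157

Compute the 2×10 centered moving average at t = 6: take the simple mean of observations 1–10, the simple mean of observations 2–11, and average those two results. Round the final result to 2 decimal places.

109.25

Sum over 1–10: 154 + 132 + 170 + 30 + 131 + 93 + 52 + 49 + 111 + 188 = 1110
Sum over 2–11: 132 + 170 + 30 + 131 + 93 + 52 + 49 + 111 + 188 + 119 = 1075
CMA at t=6 = (1110 + 1075) / (2·10) = 2185 / 20 = 109.25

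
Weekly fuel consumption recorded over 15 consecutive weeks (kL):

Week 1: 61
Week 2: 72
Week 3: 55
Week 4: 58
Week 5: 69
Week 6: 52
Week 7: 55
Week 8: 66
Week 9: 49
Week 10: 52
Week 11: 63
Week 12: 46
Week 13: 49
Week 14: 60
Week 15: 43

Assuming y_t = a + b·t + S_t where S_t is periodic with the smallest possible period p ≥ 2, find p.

First differences y_{t+1} − y_t: 11, -17, 3, 11, -17, 3, 11, -17, …
The difference pattern repeats every 3 terms and not for any smaller step, so p = 3.

3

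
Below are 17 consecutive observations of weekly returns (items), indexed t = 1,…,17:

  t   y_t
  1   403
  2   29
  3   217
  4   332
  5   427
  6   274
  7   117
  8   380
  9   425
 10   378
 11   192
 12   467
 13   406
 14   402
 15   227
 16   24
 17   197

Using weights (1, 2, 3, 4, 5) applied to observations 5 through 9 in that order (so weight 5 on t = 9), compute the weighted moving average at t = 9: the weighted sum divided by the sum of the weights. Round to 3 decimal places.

Weighted sum: 1·427 + 2·274 + 3·117 + 4·380 + 5·425 = 427 + 548 + 351 + 1520 + 2125 = 4971
Weight total: 1 + 2 + 3 + 4 + 5 = 15
WMA = 4971 / 15 = 331.400

331.400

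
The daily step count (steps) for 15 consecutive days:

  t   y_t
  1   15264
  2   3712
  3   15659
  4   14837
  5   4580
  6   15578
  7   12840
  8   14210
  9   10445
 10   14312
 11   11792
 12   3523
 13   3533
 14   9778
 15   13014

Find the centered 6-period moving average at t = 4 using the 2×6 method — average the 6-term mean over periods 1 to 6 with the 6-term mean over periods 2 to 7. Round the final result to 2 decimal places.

Sum over 1–6: 15264 + 3712 + 15659 + 14837 + 4580 + 15578 = 69630
Sum over 2–7: 3712 + 15659 + 14837 + 4580 + 15578 + 12840 = 67206
CMA at t=4 = (69630 + 67206) / (2·6) = 136836 / 12 = 11403.00

11403.00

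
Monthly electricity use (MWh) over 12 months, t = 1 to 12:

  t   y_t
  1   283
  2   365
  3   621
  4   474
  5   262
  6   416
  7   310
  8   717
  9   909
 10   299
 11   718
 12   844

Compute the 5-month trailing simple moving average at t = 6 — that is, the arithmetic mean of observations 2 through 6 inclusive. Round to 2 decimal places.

427.60

Sum of periods 2–6: 365 + 621 + 474 + 262 + 416 = 2138
Divide by 5: 2138 / 5 = 427.60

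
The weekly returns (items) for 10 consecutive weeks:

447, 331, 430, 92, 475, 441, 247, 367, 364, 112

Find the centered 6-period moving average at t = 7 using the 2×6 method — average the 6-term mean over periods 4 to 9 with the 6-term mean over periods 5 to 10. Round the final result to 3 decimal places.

332.667

Sum over 4–9: 92 + 475 + 441 + 247 + 367 + 364 = 1986
Sum over 5–10: 475 + 441 + 247 + 367 + 364 + 112 = 2006
CMA at t=7 = (1986 + 2006) / (2·6) = 3992 / 12 = 332.667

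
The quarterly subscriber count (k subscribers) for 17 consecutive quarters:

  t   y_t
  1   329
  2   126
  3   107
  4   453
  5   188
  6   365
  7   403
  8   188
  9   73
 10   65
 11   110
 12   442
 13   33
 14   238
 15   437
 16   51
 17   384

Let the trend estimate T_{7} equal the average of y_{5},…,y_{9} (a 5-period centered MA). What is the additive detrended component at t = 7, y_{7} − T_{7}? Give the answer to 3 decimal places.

159.600

Trend T_7 = (188 + 365 + 403 + 188 + 73) / 5 = 1217/5 = 243.40000
Detrended value: 403 − 243.40000 = 159.600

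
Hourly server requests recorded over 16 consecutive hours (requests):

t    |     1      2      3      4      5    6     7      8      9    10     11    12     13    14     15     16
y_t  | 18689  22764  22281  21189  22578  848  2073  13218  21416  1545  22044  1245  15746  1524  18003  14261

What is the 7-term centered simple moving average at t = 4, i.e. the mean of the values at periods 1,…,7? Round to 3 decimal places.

Sum of periods 1–7: 18689 + 22764 + 22281 + 21189 + 22578 + 848 + 2073 = 110422
Divide by 7: 110422 / 7 = 15774.571

15774.571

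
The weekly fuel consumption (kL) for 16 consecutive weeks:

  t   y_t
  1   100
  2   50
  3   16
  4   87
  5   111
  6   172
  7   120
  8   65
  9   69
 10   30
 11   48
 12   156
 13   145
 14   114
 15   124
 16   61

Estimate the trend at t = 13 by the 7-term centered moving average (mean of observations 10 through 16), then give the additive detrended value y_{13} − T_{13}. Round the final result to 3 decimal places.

48.143

Trend T_13 = (30 + 48 + 156 + 145 + 114 + 124 + 61) / 7 = 678/7 = 96.85714
Detrended value: 145 − 96.85714 = 48.143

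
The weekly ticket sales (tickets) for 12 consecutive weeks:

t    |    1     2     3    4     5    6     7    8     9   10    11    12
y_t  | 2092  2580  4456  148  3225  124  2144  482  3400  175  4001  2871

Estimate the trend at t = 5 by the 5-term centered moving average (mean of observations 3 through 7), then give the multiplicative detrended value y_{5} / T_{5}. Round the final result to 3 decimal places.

1.597

Trend T_5 = (4456 + 148 + 3225 + 124 + 2144) / 5 = 10097/5 = 2019.40000
Ratio to trend: 3225 / 2019.40000 = 1.597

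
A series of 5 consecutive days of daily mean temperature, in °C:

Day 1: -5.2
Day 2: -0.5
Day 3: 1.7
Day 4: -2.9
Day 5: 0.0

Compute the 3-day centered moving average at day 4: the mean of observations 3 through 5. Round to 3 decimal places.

-0.400

Sum of periods 3–5: 1.7 + (-2.9) + 0.0 = -1.2
Divide by 3: -1.2 / 3 = -0.400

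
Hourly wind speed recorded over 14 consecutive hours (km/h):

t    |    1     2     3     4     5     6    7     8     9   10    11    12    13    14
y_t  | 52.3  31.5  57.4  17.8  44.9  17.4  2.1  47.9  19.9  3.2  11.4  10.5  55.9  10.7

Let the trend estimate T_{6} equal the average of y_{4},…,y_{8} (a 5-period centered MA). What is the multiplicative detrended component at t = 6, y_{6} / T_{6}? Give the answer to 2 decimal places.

0.67

Trend T_6 = (17.8 + 44.9 + 17.4 + 2.1 + 47.9) / 5 = 130.1/5 = 26.0200
Ratio to trend: 17.4 / 26.0200 = 0.67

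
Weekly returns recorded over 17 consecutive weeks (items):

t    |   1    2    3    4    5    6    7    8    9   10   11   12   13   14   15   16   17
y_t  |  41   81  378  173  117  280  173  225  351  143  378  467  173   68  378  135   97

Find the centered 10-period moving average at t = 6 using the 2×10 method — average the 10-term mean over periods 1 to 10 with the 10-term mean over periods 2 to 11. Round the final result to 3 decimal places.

213.050

Sum over 1–10: 41 + 81 + 378 + 173 + 117 + 280 + 173 + 225 + 351 + 143 = 1962
Sum over 2–11: 81 + 378 + 173 + 117 + 280 + 173 + 225 + 351 + 143 + 378 = 2299
CMA at t=6 = (1962 + 2299) / (2·10) = 4261 / 20 = 213.050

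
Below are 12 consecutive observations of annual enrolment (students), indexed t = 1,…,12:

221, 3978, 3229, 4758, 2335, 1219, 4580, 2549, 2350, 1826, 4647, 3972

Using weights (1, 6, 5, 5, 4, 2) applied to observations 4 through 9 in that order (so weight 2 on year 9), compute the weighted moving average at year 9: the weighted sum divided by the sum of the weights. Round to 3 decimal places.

2724.304

Weighted sum: 1·4758 + 6·2335 + 5·1219 + 5·4580 + 4·2549 + 2·2350 = 4758 + 14010 + 6095 + 22900 + 10196 + 4700 = 62659
Weight total: 1 + 6 + 5 + 5 + 4 + 2 = 23
WMA = 62659 / 23 = 2724.304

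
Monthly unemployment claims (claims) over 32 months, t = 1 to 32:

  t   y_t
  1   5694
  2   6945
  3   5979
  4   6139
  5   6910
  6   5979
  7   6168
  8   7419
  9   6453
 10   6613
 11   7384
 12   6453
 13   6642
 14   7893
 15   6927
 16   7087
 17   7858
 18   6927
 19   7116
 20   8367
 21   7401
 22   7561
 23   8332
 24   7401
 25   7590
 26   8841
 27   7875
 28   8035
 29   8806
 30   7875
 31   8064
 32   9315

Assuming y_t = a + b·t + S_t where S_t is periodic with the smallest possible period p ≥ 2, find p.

6

First differences y_{t+1} − y_t: 1251, -966, 160, 771, -931, 189, 1251, -966, 160, 771, -931, 189, 1251, -966, …
The difference pattern repeats every 6 terms and not for any smaller step, so p = 6.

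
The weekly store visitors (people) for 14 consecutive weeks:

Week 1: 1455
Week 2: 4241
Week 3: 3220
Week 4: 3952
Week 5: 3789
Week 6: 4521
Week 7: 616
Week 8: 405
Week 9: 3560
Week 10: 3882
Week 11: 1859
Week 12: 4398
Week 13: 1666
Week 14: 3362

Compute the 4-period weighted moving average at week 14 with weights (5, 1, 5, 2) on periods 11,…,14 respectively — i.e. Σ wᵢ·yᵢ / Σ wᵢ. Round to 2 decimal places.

Weighted sum: 5·1859 + 1·4398 + 5·1666 + 2·3362 = 9295 + 4398 + 8330 + 6724 = 28747
Weight total: 5 + 1 + 5 + 2 = 13
WMA = 28747 / 13 = 2211.31

2211.31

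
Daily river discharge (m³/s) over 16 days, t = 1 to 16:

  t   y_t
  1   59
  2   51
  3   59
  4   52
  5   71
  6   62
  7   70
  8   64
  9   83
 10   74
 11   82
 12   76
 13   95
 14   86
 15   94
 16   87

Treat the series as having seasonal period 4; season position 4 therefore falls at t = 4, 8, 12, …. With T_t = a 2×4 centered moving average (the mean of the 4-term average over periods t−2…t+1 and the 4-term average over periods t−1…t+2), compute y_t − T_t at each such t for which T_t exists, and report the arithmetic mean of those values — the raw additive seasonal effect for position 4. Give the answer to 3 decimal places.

Season position 4 occurs at t = 4, 8, 12 (where T_t is defined).
t=4: T_4 = 59.62500; y_4 − T_4 = 52 − 59.62500 = -7.62500
t=8: T_8 = 71.25000; y_8 − T_8 = 64 − 71.25000 = -7.25000
t=12: T_12 = 83.25000; y_12 − T_12 = 76 − 83.25000 = -7.25000
Mean deviation: (-7.62500 + -7.25000 + -7.25000) / 3 = -7.375

-7.375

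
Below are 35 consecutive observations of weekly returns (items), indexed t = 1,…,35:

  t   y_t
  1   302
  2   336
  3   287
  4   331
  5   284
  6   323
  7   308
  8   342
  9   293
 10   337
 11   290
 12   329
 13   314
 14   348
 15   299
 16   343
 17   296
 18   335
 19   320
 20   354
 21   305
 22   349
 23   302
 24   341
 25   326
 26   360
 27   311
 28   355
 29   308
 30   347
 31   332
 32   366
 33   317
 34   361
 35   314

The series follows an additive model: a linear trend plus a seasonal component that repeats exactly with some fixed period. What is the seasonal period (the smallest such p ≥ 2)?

6

First differences y_{t+1} − y_t: 34, -49, 44, -47, 39, -15, 34, -49, 44, -47, 39, -15, 34, -49, …
The difference pattern repeats every 6 terms and not for any smaller step, so p = 6.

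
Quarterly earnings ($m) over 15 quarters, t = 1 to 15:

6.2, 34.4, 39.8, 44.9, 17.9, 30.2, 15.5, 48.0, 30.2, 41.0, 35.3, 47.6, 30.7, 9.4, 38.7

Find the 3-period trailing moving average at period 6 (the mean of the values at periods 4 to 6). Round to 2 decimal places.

Sum of periods 4–6: 44.9 + 17.9 + 30.2 = 93.0
Divide by 3: 93.0 / 3 = 31.00

31.00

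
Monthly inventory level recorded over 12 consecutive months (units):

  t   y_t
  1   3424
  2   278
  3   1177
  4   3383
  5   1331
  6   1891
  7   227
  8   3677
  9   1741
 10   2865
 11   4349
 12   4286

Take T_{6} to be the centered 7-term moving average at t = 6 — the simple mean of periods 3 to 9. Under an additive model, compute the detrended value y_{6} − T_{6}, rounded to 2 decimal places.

-27.14

Trend T_6 = (1177 + 3383 + 1331 + 1891 + 227 + 3677 + 1741) / 7 = 13427/7 = 1918.1429
Detrended value: 1891 − 1918.1429 = -27.14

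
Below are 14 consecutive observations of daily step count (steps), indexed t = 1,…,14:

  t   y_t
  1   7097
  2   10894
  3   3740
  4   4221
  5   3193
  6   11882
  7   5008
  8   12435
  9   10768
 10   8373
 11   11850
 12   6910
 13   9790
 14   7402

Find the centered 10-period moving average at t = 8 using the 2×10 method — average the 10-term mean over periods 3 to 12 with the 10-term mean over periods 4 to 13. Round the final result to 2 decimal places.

8140.50

Sum over 3–12: 3740 + 4221 + 3193 + 11882 + 5008 + 12435 + 10768 + 8373 + 11850 + 6910 = 78380
Sum over 4–13: 4221 + 3193 + 11882 + 5008 + 12435 + 10768 + 8373 + 11850 + 6910 + 9790 = 84430
CMA at t=8 = (78380 + 84430) / (2·10) = 162810 / 20 = 8140.50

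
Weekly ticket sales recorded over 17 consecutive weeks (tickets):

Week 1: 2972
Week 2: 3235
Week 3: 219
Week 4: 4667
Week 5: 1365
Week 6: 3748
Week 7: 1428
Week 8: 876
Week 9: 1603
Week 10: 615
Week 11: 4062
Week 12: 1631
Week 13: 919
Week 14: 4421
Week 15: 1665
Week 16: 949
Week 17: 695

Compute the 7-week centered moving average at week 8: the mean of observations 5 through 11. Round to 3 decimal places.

1956.714

Sum of periods 5–11: 1365 + 3748 + 1428 + 876 + 1603 + 615 + 4062 = 13697
Divide by 7: 13697 / 7 = 1956.714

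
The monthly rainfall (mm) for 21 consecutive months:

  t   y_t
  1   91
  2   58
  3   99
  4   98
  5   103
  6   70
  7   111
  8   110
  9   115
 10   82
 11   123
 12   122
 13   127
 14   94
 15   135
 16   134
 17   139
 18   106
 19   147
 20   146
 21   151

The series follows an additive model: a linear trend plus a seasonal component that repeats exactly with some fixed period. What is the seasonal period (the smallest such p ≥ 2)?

4

First differences y_{t+1} − y_t: -33, 41, -1, 5, -33, 41, -1, 5, -33, 41, …
The difference pattern repeats every 4 terms and not for any smaller step, so p = 4.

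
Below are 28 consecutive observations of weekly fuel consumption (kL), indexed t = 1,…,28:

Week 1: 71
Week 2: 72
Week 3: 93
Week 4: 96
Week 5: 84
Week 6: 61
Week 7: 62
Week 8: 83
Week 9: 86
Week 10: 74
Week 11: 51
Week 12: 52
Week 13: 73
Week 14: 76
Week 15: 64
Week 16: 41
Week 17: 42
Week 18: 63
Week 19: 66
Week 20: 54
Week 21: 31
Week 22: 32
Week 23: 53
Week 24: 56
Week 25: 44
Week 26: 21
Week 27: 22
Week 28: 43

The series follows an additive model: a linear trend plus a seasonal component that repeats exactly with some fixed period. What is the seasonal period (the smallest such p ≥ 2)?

5

First differences y_{t+1} − y_t: 1, 21, 3, -12, -23, 1, 21, 3, -12, -23, 1, 21, …
The difference pattern repeats every 5 terms and not for any smaller step, so p = 5.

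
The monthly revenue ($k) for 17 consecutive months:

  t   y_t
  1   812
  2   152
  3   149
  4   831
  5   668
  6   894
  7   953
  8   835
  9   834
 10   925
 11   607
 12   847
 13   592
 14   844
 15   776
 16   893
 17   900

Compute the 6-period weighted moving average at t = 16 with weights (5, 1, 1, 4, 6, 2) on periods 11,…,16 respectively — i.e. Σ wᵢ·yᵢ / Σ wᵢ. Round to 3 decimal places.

752.211

Weighted sum: 5·607 + 1·847 + 1·592 + 4·844 + 6·776 + 2·893 = 3035 + 847 + 592 + 3376 + 4656 + 1786 = 14292
Weight total: 5 + 1 + 1 + 4 + 6 + 2 = 19
WMA = 14292 / 19 = 752.211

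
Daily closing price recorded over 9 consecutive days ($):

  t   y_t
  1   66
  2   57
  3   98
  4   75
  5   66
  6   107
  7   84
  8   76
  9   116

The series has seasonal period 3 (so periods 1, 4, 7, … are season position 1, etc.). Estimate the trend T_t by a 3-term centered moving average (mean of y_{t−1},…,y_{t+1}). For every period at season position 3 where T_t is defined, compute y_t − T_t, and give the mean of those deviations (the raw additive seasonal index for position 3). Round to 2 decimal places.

21.33

Season position 3 occurs at t = 3, 6 (where T_t is defined).
t=3: T_3 = 76.6667; y_3 − T_3 = 98 − 76.6667 = 21.3333
t=6: T_6 = 85.6667; y_6 − T_6 = 107 − 85.6667 = 21.3333
Mean deviation: (21.3333 + 21.3333) / 2 = 21.33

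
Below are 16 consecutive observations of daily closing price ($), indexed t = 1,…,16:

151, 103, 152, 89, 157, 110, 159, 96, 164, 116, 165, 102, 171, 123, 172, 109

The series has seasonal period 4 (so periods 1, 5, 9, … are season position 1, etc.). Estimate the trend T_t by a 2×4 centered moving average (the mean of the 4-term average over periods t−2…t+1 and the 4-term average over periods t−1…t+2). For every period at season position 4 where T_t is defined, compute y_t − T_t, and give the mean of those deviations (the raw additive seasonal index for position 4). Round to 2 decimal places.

Season position 4 occurs at t = 4, 8, 12 (where T_t is defined).
t=4: T_4 = 126.1250; y_4 − T_4 = 89 − 126.1250 = -37.1250
t=8: T_8 = 133.0000; y_8 − T_8 = 96 − 133.0000 = -37.0000
t=12: T_12 = 139.3750; y_12 − T_12 = 102 − 139.3750 = -37.3750
Mean deviation: (-37.1250 + -37.0000 + -37.3750) / 3 = -37.17

-37.17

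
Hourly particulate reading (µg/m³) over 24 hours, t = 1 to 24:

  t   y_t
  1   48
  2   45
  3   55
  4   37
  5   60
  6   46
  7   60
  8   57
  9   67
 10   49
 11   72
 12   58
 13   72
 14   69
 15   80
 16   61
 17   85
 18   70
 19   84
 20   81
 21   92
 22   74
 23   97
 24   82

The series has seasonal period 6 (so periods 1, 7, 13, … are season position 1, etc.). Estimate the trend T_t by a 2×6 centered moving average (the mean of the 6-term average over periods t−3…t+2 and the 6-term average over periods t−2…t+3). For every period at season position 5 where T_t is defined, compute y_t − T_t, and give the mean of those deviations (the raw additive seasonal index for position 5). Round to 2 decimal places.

8.72

Season position 5 occurs at t = 5, 11, 17 (where T_t is defined).
t=5: T_5 = 51.5000; y_5 − T_5 = 60 − 51.5000 = 8.5000
t=11: T_11 = 63.5000; y_11 − T_11 = 72 − 63.5000 = 8.5000
t=17: T_17 = 75.8333; y_17 − T_17 = 85 − 75.8333 = 9.1667
Mean deviation: (8.5000 + 8.5000 + 9.1667) / 3 = 8.72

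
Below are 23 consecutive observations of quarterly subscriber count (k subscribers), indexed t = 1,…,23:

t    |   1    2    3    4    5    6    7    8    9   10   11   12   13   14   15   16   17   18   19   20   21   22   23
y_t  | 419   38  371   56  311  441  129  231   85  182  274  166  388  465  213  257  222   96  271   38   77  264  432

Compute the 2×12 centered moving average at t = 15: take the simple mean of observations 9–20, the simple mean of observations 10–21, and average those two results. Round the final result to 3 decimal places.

Sum over 9–20: 85 + 182 + 274 + 166 + 388 + 465 + 213 + 257 + 222 + 96 + 271 + 38 = 2657
Sum over 10–21: 182 + 274 + 166 + 388 + 465 + 213 + 257 + 222 + 96 + 271 + 38 + 77 = 2649
CMA at t=15 = (2657 + 2649) / (2·12) = 5306 / 24 = 221.083

221.083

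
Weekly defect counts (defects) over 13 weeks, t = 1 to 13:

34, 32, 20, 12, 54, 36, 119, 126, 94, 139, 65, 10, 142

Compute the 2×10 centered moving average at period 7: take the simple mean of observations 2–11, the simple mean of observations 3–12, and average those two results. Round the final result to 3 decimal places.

Sum over 2–11: 32 + 20 + 12 + 54 + 36 + 119 + 126 + 94 + 139 + 65 = 697
Sum over 3–12: 20 + 12 + 54 + 36 + 119 + 126 + 94 + 139 + 65 + 10 = 675
CMA at t=7 = (697 + 675) / (2·10) = 1372 / 20 = 68.600

68.600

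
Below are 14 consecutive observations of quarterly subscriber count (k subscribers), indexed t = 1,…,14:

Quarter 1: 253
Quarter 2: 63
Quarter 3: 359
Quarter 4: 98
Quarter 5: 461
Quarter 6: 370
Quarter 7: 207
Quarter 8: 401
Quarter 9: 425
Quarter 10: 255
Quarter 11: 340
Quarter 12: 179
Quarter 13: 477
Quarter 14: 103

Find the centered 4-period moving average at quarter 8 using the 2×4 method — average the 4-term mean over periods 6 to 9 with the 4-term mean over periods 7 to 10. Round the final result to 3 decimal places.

336.375

Sum over 6–9: 370 + 207 + 401 + 425 = 1403
Sum over 7–10: 207 + 401 + 425 + 255 = 1288
CMA at t=8 = (1403 + 1288) / (2·4) = 2691 / 8 = 336.375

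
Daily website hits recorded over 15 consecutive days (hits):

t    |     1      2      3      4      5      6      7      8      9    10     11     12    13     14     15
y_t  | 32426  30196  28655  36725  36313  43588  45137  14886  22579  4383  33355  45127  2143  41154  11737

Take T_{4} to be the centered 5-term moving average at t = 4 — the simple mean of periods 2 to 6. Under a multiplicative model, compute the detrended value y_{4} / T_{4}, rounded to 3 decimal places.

Trend T_4 = (30196 + 28655 + 36725 + 36313 + 43588) / 5 = 175477/5 = 35095.40000
Ratio to trend: 36725 / 35095.40000 = 1.046

1.046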